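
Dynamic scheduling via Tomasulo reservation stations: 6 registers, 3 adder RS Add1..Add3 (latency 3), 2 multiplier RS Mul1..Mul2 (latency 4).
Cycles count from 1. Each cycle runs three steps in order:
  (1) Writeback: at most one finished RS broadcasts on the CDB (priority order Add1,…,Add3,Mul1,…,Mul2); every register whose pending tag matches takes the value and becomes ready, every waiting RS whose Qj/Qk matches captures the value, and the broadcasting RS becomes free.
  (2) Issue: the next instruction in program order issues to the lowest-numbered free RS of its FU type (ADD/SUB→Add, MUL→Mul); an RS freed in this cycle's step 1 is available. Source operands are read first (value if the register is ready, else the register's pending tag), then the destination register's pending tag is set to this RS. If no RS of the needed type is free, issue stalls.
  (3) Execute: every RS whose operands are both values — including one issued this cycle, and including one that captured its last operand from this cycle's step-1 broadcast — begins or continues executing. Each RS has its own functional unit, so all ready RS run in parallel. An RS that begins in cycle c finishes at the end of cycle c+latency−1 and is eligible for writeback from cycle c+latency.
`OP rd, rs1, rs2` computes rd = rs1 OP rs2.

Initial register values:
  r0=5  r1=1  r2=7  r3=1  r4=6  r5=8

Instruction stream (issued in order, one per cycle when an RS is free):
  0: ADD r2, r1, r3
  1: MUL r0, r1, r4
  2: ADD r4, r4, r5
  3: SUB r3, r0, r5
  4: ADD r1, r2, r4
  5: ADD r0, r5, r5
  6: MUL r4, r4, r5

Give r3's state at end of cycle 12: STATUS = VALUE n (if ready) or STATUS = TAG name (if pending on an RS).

STATUS = VALUE -2

  c1: issue ADD r2<-Add1  regs: r0:5,r1:1,r2:Add1,r3:1,r4:6,r5:8
  c2: issue MUL r0<-Mul1  regs: r0:Mul1,r1:1,r2:Add1,r3:1,r4:6,r5:8
  c3: issue ADD r4<-Add2  regs: r0:Mul1,r1:1,r2:Add1,r3:1,r4:Add2,r5:8
  c4: CDB Add1=2; issue SUB r3<-Add1  regs: r0:Mul1,r1:1,r2:2,r3:Add1,r4:Add2,r5:8
  c5: issue ADD r1<-Add3  regs: r0:Mul1,r1:Add3,r2:2,r3:Add1,r4:Add2,r5:8
  c6: CDB Add2=14; issue ADD r0<-Add2  regs: r0:Add2,r1:Add3,r2:2,r3:Add1,r4:14,r5:8
  c7: CDB Mul1=6; issue MUL r4<-Mul1  regs: r0:Add2,r1:Add3,r2:2,r3:Add1,r4:Mul1,r5:8
  c8: -  regs: r0:Add2,r1:Add3,r2:2,r3:Add1,r4:Mul1,r5:8
  c9: CDB Add2=16  regs: r0:16,r1:Add3,r2:2,r3:Add1,r4:Mul1,r5:8
  c10: CDB Add1=-2  regs: r0:16,r1:Add3,r2:2,r3:-2,r4:Mul1,r5:8
  c11: CDB Add3=16  regs: r0:16,r1:16,r2:2,r3:-2,r4:Mul1,r5:8
  c12: CDB Mul1=112  regs: r0:16,r1:16,r2:2,r3:-2,r4:112,r5:8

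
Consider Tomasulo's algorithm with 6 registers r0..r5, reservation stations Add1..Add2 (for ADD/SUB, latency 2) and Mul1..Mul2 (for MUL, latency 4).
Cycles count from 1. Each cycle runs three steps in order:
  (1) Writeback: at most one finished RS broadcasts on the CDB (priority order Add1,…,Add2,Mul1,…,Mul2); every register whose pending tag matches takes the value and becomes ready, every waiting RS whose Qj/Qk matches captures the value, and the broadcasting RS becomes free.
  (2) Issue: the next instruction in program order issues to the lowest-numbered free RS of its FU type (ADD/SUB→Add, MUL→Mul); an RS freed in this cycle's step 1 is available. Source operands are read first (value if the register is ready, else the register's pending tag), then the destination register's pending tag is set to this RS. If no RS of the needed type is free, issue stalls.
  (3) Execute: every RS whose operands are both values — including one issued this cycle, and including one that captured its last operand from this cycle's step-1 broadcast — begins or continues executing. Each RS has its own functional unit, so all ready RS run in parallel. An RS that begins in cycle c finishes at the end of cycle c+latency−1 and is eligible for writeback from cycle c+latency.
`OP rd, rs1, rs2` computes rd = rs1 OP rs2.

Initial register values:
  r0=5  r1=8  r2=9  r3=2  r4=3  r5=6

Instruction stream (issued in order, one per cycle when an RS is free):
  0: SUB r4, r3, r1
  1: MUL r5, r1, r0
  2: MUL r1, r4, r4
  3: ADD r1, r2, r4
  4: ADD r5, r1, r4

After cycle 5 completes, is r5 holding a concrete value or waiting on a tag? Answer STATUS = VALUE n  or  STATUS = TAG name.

STATUS = TAG Add2

c1: issue SUB r4<-Add1 | r0:5,r1:8,r2:9,r3:2,r4:Add1,r5:6
c2: issue MUL r5<-Mul1 | r0:5,r1:8,r2:9,r3:2,r4:Add1,r5:Mul1
c3: CDB Add1=-6; issue MUL r1<-Mul2 | r0:5,r1:Mul2,r2:9,r3:2,r4:-6,r5:Mul1
c4: issue ADD r1<-Add1 | r0:5,r1:Add1,r2:9,r3:2,r4:-6,r5:Mul1
c5: issue ADD r5<-Add2 | r0:5,r1:Add1,r2:9,r3:2,r4:-6,r5:Add2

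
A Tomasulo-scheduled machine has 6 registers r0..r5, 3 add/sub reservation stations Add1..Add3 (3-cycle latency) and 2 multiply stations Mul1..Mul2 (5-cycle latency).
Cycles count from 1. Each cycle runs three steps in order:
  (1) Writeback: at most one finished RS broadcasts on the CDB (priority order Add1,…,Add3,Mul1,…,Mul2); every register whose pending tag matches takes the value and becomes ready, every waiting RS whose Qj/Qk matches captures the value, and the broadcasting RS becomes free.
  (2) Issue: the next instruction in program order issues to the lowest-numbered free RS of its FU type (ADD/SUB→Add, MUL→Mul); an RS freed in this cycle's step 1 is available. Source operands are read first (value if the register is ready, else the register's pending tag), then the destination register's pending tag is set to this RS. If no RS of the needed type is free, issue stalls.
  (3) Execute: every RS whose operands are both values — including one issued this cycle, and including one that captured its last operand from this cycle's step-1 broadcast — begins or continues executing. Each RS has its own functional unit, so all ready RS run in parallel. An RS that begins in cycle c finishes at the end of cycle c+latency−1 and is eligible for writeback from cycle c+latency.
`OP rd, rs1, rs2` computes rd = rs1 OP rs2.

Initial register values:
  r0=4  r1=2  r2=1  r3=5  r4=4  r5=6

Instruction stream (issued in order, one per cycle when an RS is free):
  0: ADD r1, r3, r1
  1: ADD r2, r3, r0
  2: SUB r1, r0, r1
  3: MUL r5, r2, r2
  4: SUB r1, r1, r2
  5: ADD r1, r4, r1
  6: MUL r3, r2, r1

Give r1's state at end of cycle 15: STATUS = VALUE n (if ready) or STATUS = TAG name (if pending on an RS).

c1: issue ADD r1<-Add1 | r0:4,r1:Add1,r2:1,r3:5,r4:4,r5:6
c2: issue ADD r2<-Add2 | r0:4,r1:Add1,r2:Add2,r3:5,r4:4,r5:6
c3: issue SUB r1<-Add3 | r0:4,r1:Add3,r2:Add2,r3:5,r4:4,r5:6
c4: CDB Add1=7; issue MUL r5<-Mul1 | r0:4,r1:Add3,r2:Add2,r3:5,r4:4,r5:Mul1
c5: CDB Add2=9; issue SUB r1<-Add1 | r0:4,r1:Add1,r2:9,r3:5,r4:4,r5:Mul1
c6: issue ADD r1<-Add2 | r0:4,r1:Add2,r2:9,r3:5,r4:4,r5:Mul1
c7: CDB Add3=-3; issue MUL r3<-Mul2 | r0:4,r1:Add2,r2:9,r3:Mul2,r4:4,r5:Mul1
c8: - | r0:4,r1:Add2,r2:9,r3:Mul2,r4:4,r5:Mul1
c9: - | r0:4,r1:Add2,r2:9,r3:Mul2,r4:4,r5:Mul1
c10: CDB Add1=-12 | r0:4,r1:Add2,r2:9,r3:Mul2,r4:4,r5:Mul1
c11: CDB Mul1=81 | r0:4,r1:Add2,r2:9,r3:Mul2,r4:4,r5:81
c12: - | r0:4,r1:Add2,r2:9,r3:Mul2,r4:4,r5:81
c13: CDB Add2=-8 | r0:4,r1:-8,r2:9,r3:Mul2,r4:4,r5:81
c14: - | r0:4,r1:-8,r2:9,r3:Mul2,r4:4,r5:81
c15: - | r0:4,r1:-8,r2:9,r3:Mul2,r4:4,r5:81

STATUS = VALUE -8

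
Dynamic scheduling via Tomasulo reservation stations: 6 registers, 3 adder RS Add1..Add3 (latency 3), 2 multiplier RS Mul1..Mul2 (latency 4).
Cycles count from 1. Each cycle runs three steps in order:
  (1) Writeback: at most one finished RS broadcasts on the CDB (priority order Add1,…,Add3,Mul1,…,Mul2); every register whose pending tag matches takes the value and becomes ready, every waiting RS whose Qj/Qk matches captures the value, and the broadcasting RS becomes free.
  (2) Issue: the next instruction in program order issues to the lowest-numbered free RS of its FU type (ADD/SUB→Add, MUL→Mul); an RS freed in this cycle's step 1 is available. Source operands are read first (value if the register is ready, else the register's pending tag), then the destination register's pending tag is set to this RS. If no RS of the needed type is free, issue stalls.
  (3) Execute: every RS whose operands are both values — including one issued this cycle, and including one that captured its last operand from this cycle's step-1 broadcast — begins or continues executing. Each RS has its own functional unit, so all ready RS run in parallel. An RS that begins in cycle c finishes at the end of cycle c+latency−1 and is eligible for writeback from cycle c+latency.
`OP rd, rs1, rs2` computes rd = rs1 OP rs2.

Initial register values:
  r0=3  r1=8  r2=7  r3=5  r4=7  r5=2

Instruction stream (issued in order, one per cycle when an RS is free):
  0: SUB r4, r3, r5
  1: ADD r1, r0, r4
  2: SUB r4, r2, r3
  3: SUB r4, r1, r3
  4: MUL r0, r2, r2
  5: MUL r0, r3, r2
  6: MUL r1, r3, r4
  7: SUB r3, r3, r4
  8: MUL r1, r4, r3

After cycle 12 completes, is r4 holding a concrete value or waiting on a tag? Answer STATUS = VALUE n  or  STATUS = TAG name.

c1: issue SUB r4<-Add1 | r0:3,r1:8,r2:7,r3:5,r4:Add1,r5:2
c2: issue ADD r1<-Add2 | r0:3,r1:Add2,r2:7,r3:5,r4:Add1,r5:2
c3: issue SUB r4<-Add3 | r0:3,r1:Add2,r2:7,r3:5,r4:Add3,r5:2
c4: CDB Add1=3; issue SUB r4<-Add1 | r0:3,r1:Add2,r2:7,r3:5,r4:Add1,r5:2
c5: issue MUL r0<-Mul1 | r0:Mul1,r1:Add2,r2:7,r3:5,r4:Add1,r5:2
c6: CDB Add3=2; issue MUL r0<-Mul2 | r0:Mul2,r1:Add2,r2:7,r3:5,r4:Add1,r5:2
c7: CDB Add2=6; stall | r0:Mul2,r1:6,r2:7,r3:5,r4:Add1,r5:2
c8: stall | r0:Mul2,r1:6,r2:7,r3:5,r4:Add1,r5:2
c9: CDB Mul1=49; issue MUL r1<-Mul1 | r0:Mul2,r1:Mul1,r2:7,r3:5,r4:Add1,r5:2
c10: CDB Add1=1; issue SUB r3<-Add1 | r0:Mul2,r1:Mul1,r2:7,r3:Add1,r4:1,r5:2
c11: CDB Mul2=35; issue MUL r1<-Mul2 | r0:35,r1:Mul2,r2:7,r3:Add1,r4:1,r5:2
c12: - | r0:35,r1:Mul2,r2:7,r3:Add1,r4:1,r5:2

STATUS = VALUE 1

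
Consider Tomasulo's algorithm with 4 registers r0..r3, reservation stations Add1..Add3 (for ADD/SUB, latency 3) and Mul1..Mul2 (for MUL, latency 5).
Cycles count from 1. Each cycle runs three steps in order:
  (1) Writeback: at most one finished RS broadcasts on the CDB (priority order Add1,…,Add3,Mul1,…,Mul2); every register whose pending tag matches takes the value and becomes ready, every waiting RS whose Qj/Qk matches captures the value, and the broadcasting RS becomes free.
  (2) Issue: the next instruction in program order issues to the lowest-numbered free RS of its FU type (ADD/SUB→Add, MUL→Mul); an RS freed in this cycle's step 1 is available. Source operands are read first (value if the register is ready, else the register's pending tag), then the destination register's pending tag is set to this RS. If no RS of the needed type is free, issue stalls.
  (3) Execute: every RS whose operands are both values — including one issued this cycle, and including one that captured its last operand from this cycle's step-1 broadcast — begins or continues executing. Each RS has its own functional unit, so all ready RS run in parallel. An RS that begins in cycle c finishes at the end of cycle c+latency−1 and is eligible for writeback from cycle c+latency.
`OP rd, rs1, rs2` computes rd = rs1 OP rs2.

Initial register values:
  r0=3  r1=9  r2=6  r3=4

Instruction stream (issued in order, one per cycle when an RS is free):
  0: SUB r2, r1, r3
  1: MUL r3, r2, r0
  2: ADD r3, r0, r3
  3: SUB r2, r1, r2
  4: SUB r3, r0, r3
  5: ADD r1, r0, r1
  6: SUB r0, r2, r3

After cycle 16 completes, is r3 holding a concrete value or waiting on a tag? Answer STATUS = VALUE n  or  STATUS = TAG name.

STATUS = VALUE -15

c1: issue SUB r2<-Add1 | r0:3,r1:9,r2:Add1,r3:4
c2: issue MUL r3<-Mul1 | r0:3,r1:9,r2:Add1,r3:Mul1
c3: issue ADD r3<-Add2 | r0:3,r1:9,r2:Add1,r3:Add2
c4: CDB Add1=5; issue SUB r2<-Add1 | r0:3,r1:9,r2:Add1,r3:Add2
c5: issue SUB r3<-Add3 | r0:3,r1:9,r2:Add1,r3:Add3
c6: stall | r0:3,r1:9,r2:Add1,r3:Add3
c7: CDB Add1=4; issue ADD r1<-Add1 | r0:3,r1:Add1,r2:4,r3:Add3
c8: stall | r0:3,r1:Add1,r2:4,r3:Add3
c9: CDB Mul1=15; stall | r0:3,r1:Add1,r2:4,r3:Add3
c10: CDB Add1=12; issue SUB r0<-Add1 | r0:Add1,r1:12,r2:4,r3:Add3
c11: - | r0:Add1,r1:12,r2:4,r3:Add3
c12: CDB Add2=18 | r0:Add1,r1:12,r2:4,r3:Add3
c13: - | r0:Add1,r1:12,r2:4,r3:Add3
c14: - | r0:Add1,r1:12,r2:4,r3:Add3
c15: CDB Add3=-15 | r0:Add1,r1:12,r2:4,r3:-15
c16: - | r0:Add1,r1:12,r2:4,r3:-15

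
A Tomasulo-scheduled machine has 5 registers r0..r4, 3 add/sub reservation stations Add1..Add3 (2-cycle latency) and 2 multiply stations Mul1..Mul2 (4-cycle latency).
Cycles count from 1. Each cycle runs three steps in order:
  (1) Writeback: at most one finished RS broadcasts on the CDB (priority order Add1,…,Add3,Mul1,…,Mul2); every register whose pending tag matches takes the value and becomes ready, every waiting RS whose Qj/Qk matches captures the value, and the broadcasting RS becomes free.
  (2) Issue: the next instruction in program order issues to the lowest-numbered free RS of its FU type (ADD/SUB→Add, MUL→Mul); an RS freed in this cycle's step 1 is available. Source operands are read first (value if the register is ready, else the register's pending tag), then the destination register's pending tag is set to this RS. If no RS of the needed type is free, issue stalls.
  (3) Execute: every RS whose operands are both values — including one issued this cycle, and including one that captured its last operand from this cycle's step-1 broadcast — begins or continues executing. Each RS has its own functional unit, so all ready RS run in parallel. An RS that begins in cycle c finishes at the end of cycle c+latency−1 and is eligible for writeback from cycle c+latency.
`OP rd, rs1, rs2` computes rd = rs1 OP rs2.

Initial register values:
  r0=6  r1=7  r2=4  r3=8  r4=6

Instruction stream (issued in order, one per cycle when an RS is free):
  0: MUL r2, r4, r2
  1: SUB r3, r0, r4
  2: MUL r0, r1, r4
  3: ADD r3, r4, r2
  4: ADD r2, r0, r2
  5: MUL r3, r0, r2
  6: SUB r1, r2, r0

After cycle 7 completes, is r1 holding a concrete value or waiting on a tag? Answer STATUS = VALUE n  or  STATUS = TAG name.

  c1: issue MUL r2<-Mul1  regs: r0:6,r1:7,r2:Mul1,r3:8,r4:6
  c2: issue SUB r3<-Add1  regs: r0:6,r1:7,r2:Mul1,r3:Add1,r4:6
  c3: issue MUL r0<-Mul2  regs: r0:Mul2,r1:7,r2:Mul1,r3:Add1,r4:6
  c4: CDB Add1=0; issue ADD r3<-Add1  regs: r0:Mul2,r1:7,r2:Mul1,r3:Add1,r4:6
  c5: CDB Mul1=24; issue ADD r2<-Add2  regs: r0:Mul2,r1:7,r2:Add2,r3:Add1,r4:6
  c6: issue MUL r3<-Mul1  regs: r0:Mul2,r1:7,r2:Add2,r3:Mul1,r4:6
  c7: CDB Add1=30; issue SUB r1<-Add1  regs: r0:Mul2,r1:Add1,r2:Add2,r3:Mul1,r4:6

STATUS = TAG Add1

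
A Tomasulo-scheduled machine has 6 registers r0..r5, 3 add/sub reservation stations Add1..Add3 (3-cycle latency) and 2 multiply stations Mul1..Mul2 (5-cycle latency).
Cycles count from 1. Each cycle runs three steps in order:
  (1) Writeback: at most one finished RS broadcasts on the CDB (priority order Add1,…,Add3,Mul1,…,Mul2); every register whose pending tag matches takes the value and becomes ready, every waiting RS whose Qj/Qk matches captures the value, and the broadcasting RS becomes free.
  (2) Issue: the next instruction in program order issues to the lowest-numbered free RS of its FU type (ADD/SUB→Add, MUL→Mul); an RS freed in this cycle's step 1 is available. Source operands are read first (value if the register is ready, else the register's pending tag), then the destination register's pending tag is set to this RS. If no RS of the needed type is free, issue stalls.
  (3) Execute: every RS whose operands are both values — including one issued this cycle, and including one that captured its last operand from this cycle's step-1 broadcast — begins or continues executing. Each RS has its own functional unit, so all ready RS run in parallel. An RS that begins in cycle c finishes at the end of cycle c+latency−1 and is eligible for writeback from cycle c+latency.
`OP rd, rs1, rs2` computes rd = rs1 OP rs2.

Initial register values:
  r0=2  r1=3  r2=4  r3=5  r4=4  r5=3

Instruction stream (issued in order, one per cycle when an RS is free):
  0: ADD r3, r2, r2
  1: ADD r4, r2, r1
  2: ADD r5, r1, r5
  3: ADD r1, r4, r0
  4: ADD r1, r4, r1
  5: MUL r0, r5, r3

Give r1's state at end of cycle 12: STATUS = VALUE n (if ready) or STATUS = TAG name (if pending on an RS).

STATUS = VALUE 16

cycle 1: issue ADD r3<-Add1 // r0:2,r1:3,r2:4,r3:Add1,r4:4,r5:3
cycle 2: issue ADD r4<-Add2 // r0:2,r1:3,r2:4,r3:Add1,r4:Add2,r5:3
cycle 3: issue ADD r5<-Add3 // r0:2,r1:3,r2:4,r3:Add1,r4:Add2,r5:Add3
cycle 4: CDB Add1=8; issue ADD r1<-Add1 // r0:2,r1:Add1,r2:4,r3:8,r4:Add2,r5:Add3
cycle 5: CDB Add2=7; issue ADD r1<-Add2 // r0:2,r1:Add2,r2:4,r3:8,r4:7,r5:Add3
cycle 6: CDB Add3=6; issue MUL r0<-Mul1 // r0:Mul1,r1:Add2,r2:4,r3:8,r4:7,r5:6
cycle 7: - // r0:Mul1,r1:Add2,r2:4,r3:8,r4:7,r5:6
cycle 8: CDB Add1=9 // r0:Mul1,r1:Add2,r2:4,r3:8,r4:7,r5:6
cycle 9: - // r0:Mul1,r1:Add2,r2:4,r3:8,r4:7,r5:6
cycle 10: - // r0:Mul1,r1:Add2,r2:4,r3:8,r4:7,r5:6
cycle 11: CDB Add2=16 // r0:Mul1,r1:16,r2:4,r3:8,r4:7,r5:6
cycle 12: CDB Mul1=48 // r0:48,r1:16,r2:4,r3:8,r4:7,r5:6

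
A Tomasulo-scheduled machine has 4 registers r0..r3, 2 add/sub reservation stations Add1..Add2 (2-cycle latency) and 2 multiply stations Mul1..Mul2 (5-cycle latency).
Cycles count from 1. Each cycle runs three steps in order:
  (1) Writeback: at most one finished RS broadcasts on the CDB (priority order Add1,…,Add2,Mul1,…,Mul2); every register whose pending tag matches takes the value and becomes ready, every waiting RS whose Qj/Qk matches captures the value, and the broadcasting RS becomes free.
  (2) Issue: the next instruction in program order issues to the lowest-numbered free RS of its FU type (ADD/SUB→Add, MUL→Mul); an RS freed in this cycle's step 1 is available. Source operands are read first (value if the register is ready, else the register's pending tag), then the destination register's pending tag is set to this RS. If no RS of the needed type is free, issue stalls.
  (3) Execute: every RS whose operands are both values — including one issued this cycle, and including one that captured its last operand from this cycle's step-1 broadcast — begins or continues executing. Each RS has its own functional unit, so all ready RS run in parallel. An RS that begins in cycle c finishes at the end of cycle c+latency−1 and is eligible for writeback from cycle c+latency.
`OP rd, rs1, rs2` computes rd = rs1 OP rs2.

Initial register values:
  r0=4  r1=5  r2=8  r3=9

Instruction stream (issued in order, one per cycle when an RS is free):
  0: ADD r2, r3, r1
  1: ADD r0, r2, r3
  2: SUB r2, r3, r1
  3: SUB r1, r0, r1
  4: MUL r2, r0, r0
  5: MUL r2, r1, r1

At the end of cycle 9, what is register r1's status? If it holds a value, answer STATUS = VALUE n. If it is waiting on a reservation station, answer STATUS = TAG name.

c1: issue ADD r2<-Add1 | r0:4,r1:5,r2:Add1,r3:9
c2: issue ADD r0<-Add2 | r0:Add2,r1:5,r2:Add1,r3:9
c3: CDB Add1=14; issue SUB r2<-Add1 | r0:Add2,r1:5,r2:Add1,r3:9
c4: stall | r0:Add2,r1:5,r2:Add1,r3:9
c5: CDB Add1=4; issue SUB r1<-Add1 | r0:Add2,r1:Add1,r2:4,r3:9
c6: CDB Add2=23; issue MUL r2<-Mul1 | r0:23,r1:Add1,r2:Mul1,r3:9
c7: issue MUL r2<-Mul2 | r0:23,r1:Add1,r2:Mul2,r3:9
c8: CDB Add1=18 | r0:23,r1:18,r2:Mul2,r3:9
c9: - | r0:23,r1:18,r2:Mul2,r3:9

STATUS = VALUE 18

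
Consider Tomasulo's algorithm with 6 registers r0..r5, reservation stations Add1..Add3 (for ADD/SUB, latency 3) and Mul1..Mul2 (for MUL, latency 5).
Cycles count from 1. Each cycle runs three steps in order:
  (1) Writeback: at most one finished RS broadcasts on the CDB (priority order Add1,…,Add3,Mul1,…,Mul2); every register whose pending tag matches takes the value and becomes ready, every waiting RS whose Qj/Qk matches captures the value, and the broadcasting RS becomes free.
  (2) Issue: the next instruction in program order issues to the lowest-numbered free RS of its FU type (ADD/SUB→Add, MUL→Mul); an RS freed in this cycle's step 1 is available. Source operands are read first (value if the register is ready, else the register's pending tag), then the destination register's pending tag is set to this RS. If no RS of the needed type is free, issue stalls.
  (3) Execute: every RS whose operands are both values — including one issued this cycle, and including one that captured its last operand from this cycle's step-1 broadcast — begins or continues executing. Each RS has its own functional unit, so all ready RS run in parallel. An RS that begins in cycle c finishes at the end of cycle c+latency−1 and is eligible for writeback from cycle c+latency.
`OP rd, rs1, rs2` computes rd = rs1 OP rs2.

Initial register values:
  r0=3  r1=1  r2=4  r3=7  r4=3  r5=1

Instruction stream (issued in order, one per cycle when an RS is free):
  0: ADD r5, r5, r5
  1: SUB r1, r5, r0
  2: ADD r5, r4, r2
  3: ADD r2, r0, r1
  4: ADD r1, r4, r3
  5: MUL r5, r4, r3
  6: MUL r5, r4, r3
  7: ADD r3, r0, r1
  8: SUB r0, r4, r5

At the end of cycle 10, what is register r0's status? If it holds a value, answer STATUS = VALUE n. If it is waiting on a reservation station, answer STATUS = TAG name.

c1: issue ADD r5<-Add1 | r0:3,r1:1,r2:4,r3:7,r4:3,r5:Add1
c2: issue SUB r1<-Add2 | r0:3,r1:Add2,r2:4,r3:7,r4:3,r5:Add1
c3: issue ADD r5<-Add3 | r0:3,r1:Add2,r2:4,r3:7,r4:3,r5:Add3
c4: CDB Add1=2; issue ADD r2<-Add1 | r0:3,r1:Add2,r2:Add1,r3:7,r4:3,r5:Add3
c5: stall | r0:3,r1:Add2,r2:Add1,r3:7,r4:3,r5:Add3
c6: CDB Add3=7; issue ADD r1<-Add3 | r0:3,r1:Add3,r2:Add1,r3:7,r4:3,r5:7
c7: CDB Add2=-1; issue MUL r5<-Mul1 | r0:3,r1:Add3,r2:Add1,r3:7,r4:3,r5:Mul1
c8: issue MUL r5<-Mul2 | r0:3,r1:Add3,r2:Add1,r3:7,r4:3,r5:Mul2
c9: CDB Add3=10; issue ADD r3<-Add2 | r0:3,r1:10,r2:Add1,r3:Add2,r4:3,r5:Mul2
c10: CDB Add1=2; issue SUB r0<-Add1 | r0:Add1,r1:10,r2:2,r3:Add2,r4:3,r5:Mul2

STATUS = TAG Add1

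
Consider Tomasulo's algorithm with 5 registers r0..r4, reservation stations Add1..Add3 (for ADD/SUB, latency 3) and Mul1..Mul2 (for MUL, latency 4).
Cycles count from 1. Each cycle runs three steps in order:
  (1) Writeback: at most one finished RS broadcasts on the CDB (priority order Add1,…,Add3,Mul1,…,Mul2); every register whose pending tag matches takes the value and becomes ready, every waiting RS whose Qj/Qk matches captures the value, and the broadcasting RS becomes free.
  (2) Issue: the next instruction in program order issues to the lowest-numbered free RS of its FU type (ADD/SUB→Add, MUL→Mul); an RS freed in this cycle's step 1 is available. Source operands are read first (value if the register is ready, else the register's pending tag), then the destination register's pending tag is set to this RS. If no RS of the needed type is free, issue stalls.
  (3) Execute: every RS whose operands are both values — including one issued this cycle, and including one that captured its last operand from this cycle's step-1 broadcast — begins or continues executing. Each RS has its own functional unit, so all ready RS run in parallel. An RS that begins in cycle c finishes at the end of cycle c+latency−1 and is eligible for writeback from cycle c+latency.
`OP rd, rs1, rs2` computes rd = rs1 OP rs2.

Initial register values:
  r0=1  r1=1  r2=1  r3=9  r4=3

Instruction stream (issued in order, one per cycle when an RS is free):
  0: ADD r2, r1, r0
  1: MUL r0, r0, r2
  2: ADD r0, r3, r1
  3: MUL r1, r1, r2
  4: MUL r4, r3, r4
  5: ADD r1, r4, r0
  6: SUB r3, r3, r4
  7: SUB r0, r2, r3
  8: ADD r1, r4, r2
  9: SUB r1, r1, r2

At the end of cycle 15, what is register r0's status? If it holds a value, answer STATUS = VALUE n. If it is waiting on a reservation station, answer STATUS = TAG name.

STATUS = TAG Add3

cycle 1: issue ADD r2<-Add1 // r0:1,r1:1,r2:Add1,r3:9,r4:3
cycle 2: issue MUL r0<-Mul1 // r0:Mul1,r1:1,r2:Add1,r3:9,r4:3
cycle 3: issue ADD r0<-Add2 // r0:Add2,r1:1,r2:Add1,r3:9,r4:3
cycle 4: CDB Add1=2; issue MUL r1<-Mul2 // r0:Add2,r1:Mul2,r2:2,r3:9,r4:3
cycle 5: stall // r0:Add2,r1:Mul2,r2:2,r3:9,r4:3
cycle 6: CDB Add2=10; stall // r0:10,r1:Mul2,r2:2,r3:9,r4:3
cycle 7: stall // r0:10,r1:Mul2,r2:2,r3:9,r4:3
cycle 8: CDB Mul1=2; issue MUL r4<-Mul1 // r0:10,r1:Mul2,r2:2,r3:9,r4:Mul1
cycle 9: CDB Mul2=2; issue ADD r1<-Add1 // r0:10,r1:Add1,r2:2,r3:9,r4:Mul1
cycle 10: issue SUB r3<-Add2 // r0:10,r1:Add1,r2:2,r3:Add2,r4:Mul1
cycle 11: issue SUB r0<-Add3 // r0:Add3,r1:Add1,r2:2,r3:Add2,r4:Mul1
cycle 12: CDB Mul1=27; stall // r0:Add3,r1:Add1,r2:2,r3:Add2,r4:27
cycle 13: stall // r0:Add3,r1:Add1,r2:2,r3:Add2,r4:27
cycle 14: stall // r0:Add3,r1:Add1,r2:2,r3:Add2,r4:27
cycle 15: CDB Add1=37; issue ADD r1<-Add1 // r0:Add3,r1:Add1,r2:2,r3:Add2,r4:27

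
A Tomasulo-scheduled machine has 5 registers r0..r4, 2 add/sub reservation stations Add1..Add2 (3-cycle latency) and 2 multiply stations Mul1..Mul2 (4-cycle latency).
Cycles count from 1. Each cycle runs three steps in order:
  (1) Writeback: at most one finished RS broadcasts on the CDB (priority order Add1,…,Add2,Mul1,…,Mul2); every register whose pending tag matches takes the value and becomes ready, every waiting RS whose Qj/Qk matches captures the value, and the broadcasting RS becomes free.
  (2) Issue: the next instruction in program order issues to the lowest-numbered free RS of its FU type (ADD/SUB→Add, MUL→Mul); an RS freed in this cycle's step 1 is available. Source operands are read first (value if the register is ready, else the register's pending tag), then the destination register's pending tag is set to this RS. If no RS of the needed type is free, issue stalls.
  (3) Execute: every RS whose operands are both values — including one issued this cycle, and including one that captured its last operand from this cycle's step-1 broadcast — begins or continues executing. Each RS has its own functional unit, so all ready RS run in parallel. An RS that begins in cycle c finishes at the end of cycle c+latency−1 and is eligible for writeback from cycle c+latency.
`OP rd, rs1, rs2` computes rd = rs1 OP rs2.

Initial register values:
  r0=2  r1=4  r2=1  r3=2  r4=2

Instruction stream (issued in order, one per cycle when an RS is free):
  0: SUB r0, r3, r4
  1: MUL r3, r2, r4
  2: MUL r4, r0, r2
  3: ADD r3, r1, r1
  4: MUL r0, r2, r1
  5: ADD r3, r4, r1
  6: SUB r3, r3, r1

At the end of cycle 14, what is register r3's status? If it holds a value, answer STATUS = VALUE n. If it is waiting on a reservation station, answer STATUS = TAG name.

c1: issue SUB r0<-Add1 | r0:Add1,r1:4,r2:1,r3:2,r4:2
c2: issue MUL r3<-Mul1 | r0:Add1,r1:4,r2:1,r3:Mul1,r4:2
c3: issue MUL r4<-Mul2 | r0:Add1,r1:4,r2:1,r3:Mul1,r4:Mul2
c4: CDB Add1=0; issue ADD r3<-Add1 | r0:0,r1:4,r2:1,r3:Add1,r4:Mul2
c5: stall | r0:0,r1:4,r2:1,r3:Add1,r4:Mul2
c6: CDB Mul1=2; issue MUL r0<-Mul1 | r0:Mul1,r1:4,r2:1,r3:Add1,r4:Mul2
c7: CDB Add1=8; issue ADD r3<-Add1 | r0:Mul1,r1:4,r2:1,r3:Add1,r4:Mul2
c8: CDB Mul2=0; issue SUB r3<-Add2 | r0:Mul1,r1:4,r2:1,r3:Add2,r4:0
c9: - | r0:Mul1,r1:4,r2:1,r3:Add2,r4:0
c10: CDB Mul1=4 | r0:4,r1:4,r2:1,r3:Add2,r4:0
c11: CDB Add1=4 | r0:4,r1:4,r2:1,r3:Add2,r4:0
c12: - | r0:4,r1:4,r2:1,r3:Add2,r4:0
c13: - | r0:4,r1:4,r2:1,r3:Add2,r4:0
c14: CDB Add2=0 | r0:4,r1:4,r2:1,r3:0,r4:0

STATUS = VALUE 0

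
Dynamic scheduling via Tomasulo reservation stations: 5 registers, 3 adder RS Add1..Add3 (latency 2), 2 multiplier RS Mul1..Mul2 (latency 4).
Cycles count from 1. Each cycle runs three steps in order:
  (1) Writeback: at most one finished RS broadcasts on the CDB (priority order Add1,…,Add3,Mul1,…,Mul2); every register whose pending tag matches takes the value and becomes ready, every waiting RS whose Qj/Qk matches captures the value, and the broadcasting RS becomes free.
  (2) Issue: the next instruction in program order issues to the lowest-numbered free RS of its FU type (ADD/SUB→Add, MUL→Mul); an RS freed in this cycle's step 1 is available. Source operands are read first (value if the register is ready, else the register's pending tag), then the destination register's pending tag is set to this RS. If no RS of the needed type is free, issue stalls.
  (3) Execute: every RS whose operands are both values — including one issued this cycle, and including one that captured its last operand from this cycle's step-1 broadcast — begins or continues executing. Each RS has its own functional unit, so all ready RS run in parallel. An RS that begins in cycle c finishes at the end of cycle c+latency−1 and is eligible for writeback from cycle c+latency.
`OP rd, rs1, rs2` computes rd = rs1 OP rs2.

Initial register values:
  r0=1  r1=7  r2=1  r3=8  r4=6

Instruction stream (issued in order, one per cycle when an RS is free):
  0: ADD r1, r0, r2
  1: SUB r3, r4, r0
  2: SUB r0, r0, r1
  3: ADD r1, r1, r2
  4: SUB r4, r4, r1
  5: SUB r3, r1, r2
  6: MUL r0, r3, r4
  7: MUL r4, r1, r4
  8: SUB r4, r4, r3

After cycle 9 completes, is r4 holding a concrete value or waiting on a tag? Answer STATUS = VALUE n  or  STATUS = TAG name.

c1: issue ADD r1<-Add1 | r0:1,r1:Add1,r2:1,r3:8,r4:6
c2: issue SUB r3<-Add2 | r0:1,r1:Add1,r2:1,r3:Add2,r4:6
c3: CDB Add1=2; issue SUB r0<-Add1 | r0:Add1,r1:2,r2:1,r3:Add2,r4:6
c4: CDB Add2=5; issue ADD r1<-Add2 | r0:Add1,r1:Add2,r2:1,r3:5,r4:6
c5: CDB Add1=-1; issue SUB r4<-Add1 | r0:-1,r1:Add2,r2:1,r3:5,r4:Add1
c6: CDB Add2=3; issue SUB r3<-Add2 | r0:-1,r1:3,r2:1,r3:Add2,r4:Add1
c7: issue MUL r0<-Mul1 | r0:Mul1,r1:3,r2:1,r3:Add2,r4:Add1
c8: CDB Add1=3; issue MUL r4<-Mul2 | r0:Mul1,r1:3,r2:1,r3:Add2,r4:Mul2
c9: CDB Add2=2; issue SUB r4<-Add1 | r0:Mul1,r1:3,r2:1,r3:2,r4:Add1

STATUS = TAG Add1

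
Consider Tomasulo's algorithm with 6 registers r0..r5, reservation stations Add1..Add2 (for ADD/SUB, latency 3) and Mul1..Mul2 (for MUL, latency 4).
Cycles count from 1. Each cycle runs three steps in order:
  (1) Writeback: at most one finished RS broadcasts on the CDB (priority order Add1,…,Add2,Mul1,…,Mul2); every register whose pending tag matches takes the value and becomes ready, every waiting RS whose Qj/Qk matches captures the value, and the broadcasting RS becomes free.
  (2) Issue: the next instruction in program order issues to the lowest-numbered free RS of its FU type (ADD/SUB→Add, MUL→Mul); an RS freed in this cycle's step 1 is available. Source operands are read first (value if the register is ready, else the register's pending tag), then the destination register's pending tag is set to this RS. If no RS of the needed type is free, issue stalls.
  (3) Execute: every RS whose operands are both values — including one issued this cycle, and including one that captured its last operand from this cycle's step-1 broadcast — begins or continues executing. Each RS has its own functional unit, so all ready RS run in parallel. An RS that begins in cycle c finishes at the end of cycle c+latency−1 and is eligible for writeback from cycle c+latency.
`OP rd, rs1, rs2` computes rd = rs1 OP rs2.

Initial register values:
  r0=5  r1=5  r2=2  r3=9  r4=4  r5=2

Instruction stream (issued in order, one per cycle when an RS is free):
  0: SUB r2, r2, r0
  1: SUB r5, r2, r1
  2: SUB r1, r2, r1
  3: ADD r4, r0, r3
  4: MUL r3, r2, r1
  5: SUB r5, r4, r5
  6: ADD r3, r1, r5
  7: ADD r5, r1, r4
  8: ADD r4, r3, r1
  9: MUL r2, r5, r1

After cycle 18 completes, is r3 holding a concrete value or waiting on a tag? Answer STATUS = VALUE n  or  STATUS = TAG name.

STATUS = VALUE 14

cycle 1: issue SUB r2<-Add1 // r0:5,r1:5,r2:Add1,r3:9,r4:4,r5:2
cycle 2: issue SUB r5<-Add2 // r0:5,r1:5,r2:Add1,r3:9,r4:4,r5:Add2
cycle 3: stall // r0:5,r1:5,r2:Add1,r3:9,r4:4,r5:Add2
cycle 4: CDB Add1=-3; issue SUB r1<-Add1 // r0:5,r1:Add1,r2:-3,r3:9,r4:4,r5:Add2
cycle 5: stall // r0:5,r1:Add1,r2:-3,r3:9,r4:4,r5:Add2
cycle 6: stall // r0:5,r1:Add1,r2:-3,r3:9,r4:4,r5:Add2
cycle 7: CDB Add1=-8; issue ADD r4<-Add1 // r0:5,r1:-8,r2:-3,r3:9,r4:Add1,r5:Add2
cycle 8: CDB Add2=-8; issue MUL r3<-Mul1 // r0:5,r1:-8,r2:-3,r3:Mul1,r4:Add1,r5:-8
cycle 9: issue SUB r5<-Add2 // r0:5,r1:-8,r2:-3,r3:Mul1,r4:Add1,r5:Add2
cycle 10: CDB Add1=14; issue ADD r3<-Add1 // r0:5,r1:-8,r2:-3,r3:Add1,r4:14,r5:Add2
cycle 11: stall // r0:5,r1:-8,r2:-3,r3:Add1,r4:14,r5:Add2
cycle 12: CDB Mul1=24; stall // r0:5,r1:-8,r2:-3,r3:Add1,r4:14,r5:Add2
cycle 13: CDB Add2=22; issue ADD r5<-Add2 // r0:5,r1:-8,r2:-3,r3:Add1,r4:14,r5:Add2
cycle 14: stall // r0:5,r1:-8,r2:-3,r3:Add1,r4:14,r5:Add2
cycle 15: stall // r0:5,r1:-8,r2:-3,r3:Add1,r4:14,r5:Add2
cycle 16: CDB Add1=14; issue ADD r4<-Add1 // r0:5,r1:-8,r2:-3,r3:14,r4:Add1,r5:Add2
cycle 17: CDB Add2=6; issue MUL r2<-Mul1 // r0:5,r1:-8,r2:Mul1,r3:14,r4:Add1,r5:6
cycle 18: - // r0:5,r1:-8,r2:Mul1,r3:14,r4:Add1,r5:6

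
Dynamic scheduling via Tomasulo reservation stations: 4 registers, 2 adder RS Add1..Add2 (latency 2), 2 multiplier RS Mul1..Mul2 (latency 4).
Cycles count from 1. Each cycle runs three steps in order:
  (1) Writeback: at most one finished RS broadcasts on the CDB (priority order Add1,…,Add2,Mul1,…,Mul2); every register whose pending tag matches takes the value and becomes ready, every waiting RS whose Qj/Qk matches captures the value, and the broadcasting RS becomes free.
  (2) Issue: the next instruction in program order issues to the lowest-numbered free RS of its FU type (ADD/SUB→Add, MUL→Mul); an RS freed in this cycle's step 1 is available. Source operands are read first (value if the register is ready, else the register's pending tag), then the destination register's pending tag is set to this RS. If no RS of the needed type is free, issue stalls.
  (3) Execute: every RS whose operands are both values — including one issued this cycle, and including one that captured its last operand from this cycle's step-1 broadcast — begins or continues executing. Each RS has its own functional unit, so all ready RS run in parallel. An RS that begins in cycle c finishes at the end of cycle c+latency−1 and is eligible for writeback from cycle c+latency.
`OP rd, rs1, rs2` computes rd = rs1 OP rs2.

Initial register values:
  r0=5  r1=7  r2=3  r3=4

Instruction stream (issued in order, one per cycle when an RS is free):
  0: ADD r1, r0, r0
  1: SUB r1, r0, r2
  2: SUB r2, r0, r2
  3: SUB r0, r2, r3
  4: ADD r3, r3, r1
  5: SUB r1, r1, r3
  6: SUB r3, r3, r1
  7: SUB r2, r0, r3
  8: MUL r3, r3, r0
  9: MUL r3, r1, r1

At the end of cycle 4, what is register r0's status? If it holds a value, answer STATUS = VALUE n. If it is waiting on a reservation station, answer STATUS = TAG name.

cycle 1: issue ADD r1<-Add1 // r0:5,r1:Add1,r2:3,r3:4
cycle 2: issue SUB r1<-Add2 // r0:5,r1:Add2,r2:3,r3:4
cycle 3: CDB Add1=10; issue SUB r2<-Add1 // r0:5,r1:Add2,r2:Add1,r3:4
cycle 4: CDB Add2=2; issue SUB r0<-Add2 // r0:Add2,r1:2,r2:Add1,r3:4

STATUS = TAG Add2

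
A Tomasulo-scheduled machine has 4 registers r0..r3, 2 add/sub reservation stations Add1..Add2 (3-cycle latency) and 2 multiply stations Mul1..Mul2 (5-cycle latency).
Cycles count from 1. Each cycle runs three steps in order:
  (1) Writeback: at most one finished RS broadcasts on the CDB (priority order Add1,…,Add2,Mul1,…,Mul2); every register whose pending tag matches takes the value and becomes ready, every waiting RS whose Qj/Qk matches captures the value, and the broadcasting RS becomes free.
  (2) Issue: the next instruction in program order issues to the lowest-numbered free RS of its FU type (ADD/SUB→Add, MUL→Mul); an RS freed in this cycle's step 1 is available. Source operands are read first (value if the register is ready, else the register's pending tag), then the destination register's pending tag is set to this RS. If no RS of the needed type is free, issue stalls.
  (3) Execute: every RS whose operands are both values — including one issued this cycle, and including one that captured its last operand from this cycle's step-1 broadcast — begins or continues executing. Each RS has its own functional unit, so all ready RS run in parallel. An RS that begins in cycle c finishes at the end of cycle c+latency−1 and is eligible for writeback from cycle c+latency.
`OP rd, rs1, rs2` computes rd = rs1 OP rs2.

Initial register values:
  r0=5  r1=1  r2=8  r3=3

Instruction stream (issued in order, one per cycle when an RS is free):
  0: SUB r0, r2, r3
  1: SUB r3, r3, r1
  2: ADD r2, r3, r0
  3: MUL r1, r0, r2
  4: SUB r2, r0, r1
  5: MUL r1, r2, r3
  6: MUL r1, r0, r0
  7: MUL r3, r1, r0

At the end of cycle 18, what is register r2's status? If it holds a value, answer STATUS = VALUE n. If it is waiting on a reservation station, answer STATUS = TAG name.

STATUS = VALUE -30

c1: issue SUB r0<-Add1 | r0:Add1,r1:1,r2:8,r3:3
c2: issue SUB r3<-Add2 | r0:Add1,r1:1,r2:8,r3:Add2
c3: stall | r0:Add1,r1:1,r2:8,r3:Add2
c4: CDB Add1=5; issue ADD r2<-Add1 | r0:5,r1:1,r2:Add1,r3:Add2
c5: CDB Add2=2; issue MUL r1<-Mul1 | r0:5,r1:Mul1,r2:Add1,r3:2
c6: issue SUB r2<-Add2 | r0:5,r1:Mul1,r2:Add2,r3:2
c7: issue MUL r1<-Mul2 | r0:5,r1:Mul2,r2:Add2,r3:2
c8: CDB Add1=7; stall | r0:5,r1:Mul2,r2:Add2,r3:2
c9: stall | r0:5,r1:Mul2,r2:Add2,r3:2
c10: stall | r0:5,r1:Mul2,r2:Add2,r3:2
c11: stall | r0:5,r1:Mul2,r2:Add2,r3:2
c12: stall | r0:5,r1:Mul2,r2:Add2,r3:2
c13: CDB Mul1=35; issue MUL r1<-Mul1 | r0:5,r1:Mul1,r2:Add2,r3:2
c14: stall | r0:5,r1:Mul1,r2:Add2,r3:2
c15: stall | r0:5,r1:Mul1,r2:Add2,r3:2
c16: CDB Add2=-30; stall | r0:5,r1:Mul1,r2:-30,r3:2
c17: stall | r0:5,r1:Mul1,r2:-30,r3:2
c18: CDB Mul1=25; issue MUL r3<-Mul1 | r0:5,r1:25,r2:-30,r3:Mul1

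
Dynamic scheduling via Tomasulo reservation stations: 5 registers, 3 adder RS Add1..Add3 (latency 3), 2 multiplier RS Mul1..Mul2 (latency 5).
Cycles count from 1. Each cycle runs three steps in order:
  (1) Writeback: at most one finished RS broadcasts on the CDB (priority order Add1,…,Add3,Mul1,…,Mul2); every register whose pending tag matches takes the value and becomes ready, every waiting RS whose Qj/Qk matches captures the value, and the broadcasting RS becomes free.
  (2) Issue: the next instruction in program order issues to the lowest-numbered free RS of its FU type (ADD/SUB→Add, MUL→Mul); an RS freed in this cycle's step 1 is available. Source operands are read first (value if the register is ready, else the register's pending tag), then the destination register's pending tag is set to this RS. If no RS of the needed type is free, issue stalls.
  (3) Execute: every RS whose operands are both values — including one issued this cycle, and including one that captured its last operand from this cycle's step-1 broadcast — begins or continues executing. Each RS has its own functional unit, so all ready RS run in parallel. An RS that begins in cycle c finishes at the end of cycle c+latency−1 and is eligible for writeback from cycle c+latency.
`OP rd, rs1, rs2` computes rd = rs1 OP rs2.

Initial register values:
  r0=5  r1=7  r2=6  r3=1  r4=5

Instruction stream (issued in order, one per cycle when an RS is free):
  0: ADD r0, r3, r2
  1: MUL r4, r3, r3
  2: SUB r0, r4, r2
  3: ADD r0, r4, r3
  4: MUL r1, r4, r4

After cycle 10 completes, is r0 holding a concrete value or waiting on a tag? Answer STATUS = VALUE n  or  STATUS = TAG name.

STATUS = VALUE 2

  c1: issue ADD r0<-Add1  regs: r0:Add1,r1:7,r2:6,r3:1,r4:5
  c2: issue MUL r4<-Mul1  regs: r0:Add1,r1:7,r2:6,r3:1,r4:Mul1
  c3: issue SUB r0<-Add2  regs: r0:Add2,r1:7,r2:6,r3:1,r4:Mul1
  c4: CDB Add1=7; issue ADD r0<-Add1  regs: r0:Add1,r1:7,r2:6,r3:1,r4:Mul1
  c5: issue MUL r1<-Mul2  regs: r0:Add1,r1:Mul2,r2:6,r3:1,r4:Mul1
  c6: -  regs: r0:Add1,r1:Mul2,r2:6,r3:1,r4:Mul1
  c7: CDB Mul1=1  regs: r0:Add1,r1:Mul2,r2:6,r3:1,r4:1
  c8: -  regs: r0:Add1,r1:Mul2,r2:6,r3:1,r4:1
  c9: -  regs: r0:Add1,r1:Mul2,r2:6,r3:1,r4:1
  c10: CDB Add1=2  regs: r0:2,r1:Mul2,r2:6,r3:1,r4:1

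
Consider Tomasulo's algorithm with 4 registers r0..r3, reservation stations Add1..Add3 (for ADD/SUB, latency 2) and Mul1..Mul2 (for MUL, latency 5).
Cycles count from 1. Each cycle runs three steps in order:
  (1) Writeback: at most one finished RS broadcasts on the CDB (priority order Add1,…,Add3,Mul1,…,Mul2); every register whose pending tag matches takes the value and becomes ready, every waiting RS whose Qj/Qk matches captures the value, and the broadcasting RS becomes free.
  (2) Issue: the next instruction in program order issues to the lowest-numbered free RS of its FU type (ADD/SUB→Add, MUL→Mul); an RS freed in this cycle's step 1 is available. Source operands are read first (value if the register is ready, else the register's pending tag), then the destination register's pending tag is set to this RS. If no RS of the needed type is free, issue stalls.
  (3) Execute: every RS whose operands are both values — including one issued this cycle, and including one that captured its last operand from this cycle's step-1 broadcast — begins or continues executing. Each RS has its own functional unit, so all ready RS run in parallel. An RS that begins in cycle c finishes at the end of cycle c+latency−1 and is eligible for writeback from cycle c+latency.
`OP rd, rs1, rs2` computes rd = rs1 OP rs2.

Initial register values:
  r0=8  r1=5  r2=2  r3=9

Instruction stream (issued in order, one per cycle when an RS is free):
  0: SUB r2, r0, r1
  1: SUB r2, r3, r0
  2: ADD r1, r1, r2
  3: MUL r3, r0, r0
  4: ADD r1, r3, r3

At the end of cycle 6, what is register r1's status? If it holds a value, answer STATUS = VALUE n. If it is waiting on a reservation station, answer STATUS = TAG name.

cycle 1: issue SUB r2<-Add1 // r0:8,r1:5,r2:Add1,r3:9
cycle 2: issue SUB r2<-Add2 // r0:8,r1:5,r2:Add2,r3:9
cycle 3: CDB Add1=3; issue ADD r1<-Add1 // r0:8,r1:Add1,r2:Add2,r3:9
cycle 4: CDB Add2=1; issue MUL r3<-Mul1 // r0:8,r1:Add1,r2:1,r3:Mul1
cycle 5: issue ADD r1<-Add2 // r0:8,r1:Add2,r2:1,r3:Mul1
cycle 6: CDB Add1=6 // r0:8,r1:Add2,r2:1,r3:Mul1

STATUS = TAG Add2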